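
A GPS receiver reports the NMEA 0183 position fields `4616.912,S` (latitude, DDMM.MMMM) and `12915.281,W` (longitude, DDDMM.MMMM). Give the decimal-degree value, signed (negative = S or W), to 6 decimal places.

Lat: split at 2 digits → 46° and 16.912′; 46 + 16.912/60 = 46.2818667
S ⇒ negate
Longitude: split at 3 digits → 129° and 15.281′; 129 + 15.281/60 = 129.2546833
hemisphere W, so the sign is −

-46.281867, -129.254683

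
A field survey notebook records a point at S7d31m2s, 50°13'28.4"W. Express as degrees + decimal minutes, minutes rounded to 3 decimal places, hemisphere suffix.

7° 31.033′ S, 50° 13.473′ W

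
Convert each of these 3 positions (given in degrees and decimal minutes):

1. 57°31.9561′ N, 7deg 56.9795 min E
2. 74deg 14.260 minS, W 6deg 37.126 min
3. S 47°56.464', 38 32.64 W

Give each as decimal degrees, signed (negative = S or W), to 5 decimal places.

1. 57.53260, 7.94966
2. -74.23767, -6.61877
3. -47.94107, -38.54400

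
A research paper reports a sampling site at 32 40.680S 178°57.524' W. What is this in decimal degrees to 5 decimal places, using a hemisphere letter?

Latitude: 32 + 40.68/60 = 32.678000
λ: 57.524′ = 0.958733°; total 178.958733

32.67800° S, 178.95873° W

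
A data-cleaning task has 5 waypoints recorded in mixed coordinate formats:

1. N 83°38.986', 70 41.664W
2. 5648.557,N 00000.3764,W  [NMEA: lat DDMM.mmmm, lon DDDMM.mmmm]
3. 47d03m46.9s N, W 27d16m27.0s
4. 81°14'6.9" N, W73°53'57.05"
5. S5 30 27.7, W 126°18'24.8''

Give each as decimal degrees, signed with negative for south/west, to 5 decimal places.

Point 1:
  φ: 83 + 38.986/60 = 83.649767
  N ⇒ keep positive
  Lon: 70 + 41.664/60 = 70.694400
  W → negative
Point 2:
  Lat: split at 2 digits → 56° and 48.557′; 56 + 48.557/60 = 56.809283
  N → positive
  Longitude: split at 3 digits → 000° and 0.3764′; 0 + 0.3764/60 = 0.006273
  W → negative
Point 3:
  Latitude: 47° + 3/60 + 46.9/3600 = 47 + 0.050000 + 0.013028 = 47.063028
  N → positive
  λ: 27° + 16/60 + 27/3600 = 27 + 0.266667 + 0.007500 = 27.274167
  W → negative
Point 4:
  Latitude: 81 + 14/60 + 6.9/3600 = 81.235250
  N → positive
  λ: 53′ + 57.05″ = 53.95083′; 73 + 53.95083/60 = 73.899181
  hemisphere W, so the sign is −
Point 5:
  Lat: 5° + 30/60 + 27.7/3600 = 5 + 0.500000 + 0.007694 = 5.507694
  S → negative
  Lon: 126 + 18/60 + 24.8/3600 = 126.306889
  W ⇒ negate

1. 83.64977, -70.69440
2. 56.80928, -0.00627
3. 47.06303, -27.27417
4. 81.23525, -73.89918
5. -5.50769, -126.30689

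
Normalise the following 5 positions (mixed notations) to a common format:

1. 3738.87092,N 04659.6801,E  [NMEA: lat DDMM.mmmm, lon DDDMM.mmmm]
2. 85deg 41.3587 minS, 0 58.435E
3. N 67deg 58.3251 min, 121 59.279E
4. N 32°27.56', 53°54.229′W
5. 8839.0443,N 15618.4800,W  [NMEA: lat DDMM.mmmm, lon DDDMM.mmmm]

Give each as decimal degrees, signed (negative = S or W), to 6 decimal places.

Point 1:
  Lat: split at 2 digits → 37° and 38.87092′; 37 + 38.87092/60 = 37.6478487
  N → positive
  λ: degrees = first 3 digits = 46, minutes = 59.6801; 46 + 59.6801/60 = 46.9946683
  E ⇒ keep positive
Point 2:
  φ: 41.3587′ = 0.689312°; total 85.6893117
  S ⇒ negate
  λ: 58.435′ = 0.973917°; total 0.9739167
  E → positive
Point 3:
  Latitude: 58.3251′ = 0.972085°; total 67.9720850
  N ⇒ keep positive
  Longitude: 121 + 59.279/60 = 121.9879833
  E → positive
Point 4:
  φ: 32 + 27.56/60 = 32.4593333
  N → positive
  λ: 54.229′ = 0.903817°; total 53.9038167
  W ⇒ negate
Point 5:
  φ: split at 2 digits → 88° and 39.0443′; 88 + 39.0443/60 = 88.6507383
  N → positive
  λ: split at 3 digits → 156° and 18.48′; 156 + 18.48/60 = 156.3080000
  W ⇒ negate

1. 37.647849, 46.994668
2. -85.689312, 0.973917
3. 67.972085, 121.987983
4. 32.459333, -53.903817
5. 88.650738, -156.308000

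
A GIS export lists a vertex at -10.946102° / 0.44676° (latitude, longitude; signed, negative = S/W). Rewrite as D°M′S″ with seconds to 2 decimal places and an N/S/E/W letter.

10°56′45.97″ S, 0°26′48.34″ E

Latitude is negative → S; |value| = 10.946102
φ: 0.946102 × 60 = 56.76612′ → 56′, remainder × 60 = 45.9672″
Lon: 0.446760° → 26.80560′; 0.80560 × 60 = 48.3360″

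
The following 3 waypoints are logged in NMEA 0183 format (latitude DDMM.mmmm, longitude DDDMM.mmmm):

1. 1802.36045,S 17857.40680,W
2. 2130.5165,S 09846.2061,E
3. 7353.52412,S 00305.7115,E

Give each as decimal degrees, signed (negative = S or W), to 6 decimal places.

Point 1:
  φ: degrees = first 2 digits = 18, minutes = 2.36045; 18 + 2.36045/60 = 18.0393408
  hemisphere S, so the sign is −
  Lon: degrees = first 3 digits = 178, minutes = 57.4068; 178 + 57.4068/60 = 178.9567800
  W → negative
Point 2:
  Lat: degrees = first 2 digits = 21, minutes = 30.5165; 21 + 30.5165/60 = 21.5086083
  S → negative
  Lon: degrees = first 3 digits = 98, minutes = 46.2061; 98 + 46.2061/60 = 98.7701017
  E ⇒ keep positive
Point 3:
  φ: degrees = first 2 digits = 73, minutes = 53.52412; 73 + 53.52412/60 = 73.8920687
  S ⇒ negate
  λ: degrees = first 3 digits = 3, minutes = 5.7115; 3 + 5.7115/60 = 3.0951917
  E → positive

1. -18.039341, -178.956780
2. -21.508608, 98.770102
3. -73.892069, 3.095192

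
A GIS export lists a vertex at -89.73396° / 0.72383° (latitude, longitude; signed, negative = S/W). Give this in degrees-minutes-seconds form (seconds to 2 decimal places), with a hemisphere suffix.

89°44′2.26″ S, 0°43′25.79″ E

Latitude is negative → S; |value| = 89.733960
Latitude: 0.733960 × 60 = 44.03760′ → 44′, remainder × 60 = 2.2560″
Longitude: 0.723830 × 60 = 43.42980′ → 43′, remainder × 60 = 25.7880″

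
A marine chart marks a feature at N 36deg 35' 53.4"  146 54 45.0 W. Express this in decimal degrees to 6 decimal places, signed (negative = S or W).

Latitude: 36 + 35/60 + 53.4/3600 = 36.5981667
N ⇒ keep positive
Longitude: 54′ + 45″ = 54.75000′; 146 + 54.75000/60 = 146.9125000
W → negative

36.598167, -146.912500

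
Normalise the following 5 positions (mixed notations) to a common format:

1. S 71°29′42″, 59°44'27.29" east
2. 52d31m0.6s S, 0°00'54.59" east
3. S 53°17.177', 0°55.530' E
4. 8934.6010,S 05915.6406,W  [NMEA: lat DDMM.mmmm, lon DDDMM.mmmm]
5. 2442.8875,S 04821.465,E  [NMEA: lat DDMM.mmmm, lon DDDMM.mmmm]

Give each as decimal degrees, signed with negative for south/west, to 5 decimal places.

Point 1:
  Lat: 71° + 29/60 + 42/3600 = 71 + 0.483333 + 0.011667 = 71.495000
  S → negative
  λ: 59° + 44/60 + 27.29/3600 = 59 + 0.733333 + 0.007581 = 59.740914
  E → positive
Point 2:
  Latitude: 31′ + 0.6″ = 31.01000′; 52 + 31.01000/60 = 52.516833
  hemisphere S, so the sign is −
  Longitude: 0′ + 54.59″ = 0.90983′; 0 + 0.90983/60 = 0.015164
  E → positive
Point 3:
  Lat: 53 + 17.177/60 = 53.286283
  S ⇒ negate
  λ: 0 + 55.53/60 = 0.925500
  E ⇒ keep positive
Point 4:
  Lat: split at 2 digits → 89° and 34.601′; 89 + 34.601/60 = 89.576683
  S → negative
  λ: degrees = first 3 digits = 59, minutes = 15.6406; 59 + 15.6406/60 = 59.260677
  W ⇒ negate
Point 5:
  Latitude: degrees = first 2 digits = 24, minutes = 42.8875; 24 + 42.8875/60 = 24.714792
  S ⇒ negate
  Lon: degrees = first 3 digits = 48, minutes = 21.465; 48 + 21.465/60 = 48.357750
  E → positive

1. -71.49500, 59.74091
2. -52.51683, 0.01516
3. -53.28628, 0.92550
4. -89.57668, -59.26068
5. -24.71479, 48.35775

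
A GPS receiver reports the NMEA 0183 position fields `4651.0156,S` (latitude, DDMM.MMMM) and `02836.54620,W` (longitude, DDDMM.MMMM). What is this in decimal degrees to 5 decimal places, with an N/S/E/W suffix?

φ: degrees = first 2 digits = 46, minutes = 51.0156; 46 + 51.0156/60 = 46.850260
λ: degrees = first 3 digits = 28, minutes = 36.5462; 28 + 36.5462/60 = 28.609103

46.85026° S, 28.60910° W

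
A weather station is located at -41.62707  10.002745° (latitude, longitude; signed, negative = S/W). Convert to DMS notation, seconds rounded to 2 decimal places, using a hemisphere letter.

41°37′37.45″ S, 10°00′9.88″ E

Latitude is negative → S; |value| = 41.627070
Lat: 0.627070° → 37.62420′; 0.62420 × 60 = 37.4520″
Lon: whole degrees 10; 0.16470′ → 0′ and 9.8820″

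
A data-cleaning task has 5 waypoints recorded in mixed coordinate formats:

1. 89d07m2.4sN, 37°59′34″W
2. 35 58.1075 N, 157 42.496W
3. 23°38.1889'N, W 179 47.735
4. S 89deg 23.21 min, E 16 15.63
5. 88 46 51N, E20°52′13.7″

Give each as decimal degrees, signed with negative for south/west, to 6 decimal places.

1. 89.117333, -37.992778
2. 35.968458, -157.708267
3. 23.636482, -179.795583
4. -89.386833, 16.260500
5. 88.780833, 20.870472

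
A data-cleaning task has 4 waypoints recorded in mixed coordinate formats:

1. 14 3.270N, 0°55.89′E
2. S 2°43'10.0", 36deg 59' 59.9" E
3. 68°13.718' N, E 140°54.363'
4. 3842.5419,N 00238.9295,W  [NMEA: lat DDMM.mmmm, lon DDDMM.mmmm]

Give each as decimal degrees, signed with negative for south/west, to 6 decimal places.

Point 1:
  φ: 3.27′ = 0.054500°; total 14.0545000
  N → positive
  λ: 55.89′ = 0.931500°; total 0.9315000
  E → positive
Point 2:
  Latitude: 2° + 43/60 + 10/3600 = 2 + 0.716667 + 0.002778 = 2.7194444
  S → negative
  λ: 36° + 59/60 + 59.9/3600 = 36 + 0.983333 + 0.016639 = 36.9999722
  E → positive
Point 3:
  φ: 68 + 13.718/60 = 68.2286333
  N → positive
  λ: 140 + 54.363/60 = 140.9060500
  E → positive
Point 4:
  Lat: split at 2 digits → 38° and 42.5419′; 38 + 42.5419/60 = 38.7090317
  N ⇒ keep positive
  Longitude: degrees = first 3 digits = 2, minutes = 38.9295; 2 + 38.9295/60 = 2.6488250
  W ⇒ negate

1. 14.054500, 0.931500
2. -2.719444, 36.999972
3. 68.228633, 140.906050
4. 38.709032, -2.648825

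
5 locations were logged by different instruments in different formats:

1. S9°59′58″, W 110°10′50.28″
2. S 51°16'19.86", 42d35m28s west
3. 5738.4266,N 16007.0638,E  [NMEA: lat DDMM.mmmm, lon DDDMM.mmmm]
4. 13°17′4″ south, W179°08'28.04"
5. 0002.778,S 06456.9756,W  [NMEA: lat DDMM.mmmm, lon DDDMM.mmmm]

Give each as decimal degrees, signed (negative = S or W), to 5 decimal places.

Point 1:
  Lat: 9° + 59/60 + 58/3600 = 9 + 0.983333 + 0.016111 = 9.999444
  S ⇒ negate
  Longitude: 110° + 10/60 + 50.28/3600 = 110 + 0.166667 + 0.013967 = 110.180633
  hemisphere W, so the sign is −
Point 2:
  Lat: 51° + 16/60 + 19.86/3600 = 51 + 0.266667 + 0.005517 = 51.272183
  S ⇒ negate
  Lon: 35′ + 28″ = 35.46667′; 42 + 35.46667/60 = 42.591111
  W ⇒ negate
Point 3:
  Latitude: degrees = first 2 digits = 57, minutes = 38.4266; 57 + 38.4266/60 = 57.640443
  N ⇒ keep positive
  λ: split at 3 digits → 160° and 7.0638′; 160 + 7.0638/60 = 160.117730
  E ⇒ keep positive
Point 4:
  φ: 13 + 17/60 + 4/3600 = 13.284444
  S → negative
  λ: 179° + 8/60 + 28.04/3600 = 179 + 0.133333 + 0.007789 = 179.141122
  W → negative
Point 5:
  Lat: split at 2 digits → 00° and 2.778′; 0 + 2.778/60 = 0.046300
  S → negative
  Longitude: split at 3 digits → 064° and 56.9756′; 64 + 56.9756/60 = 64.949593
  W → negative

1. -9.99944, -110.18063
2. -51.27218, -42.59111
3. 57.64044, 160.11773
4. -13.28444, -179.14112
5. -0.04630, -64.94959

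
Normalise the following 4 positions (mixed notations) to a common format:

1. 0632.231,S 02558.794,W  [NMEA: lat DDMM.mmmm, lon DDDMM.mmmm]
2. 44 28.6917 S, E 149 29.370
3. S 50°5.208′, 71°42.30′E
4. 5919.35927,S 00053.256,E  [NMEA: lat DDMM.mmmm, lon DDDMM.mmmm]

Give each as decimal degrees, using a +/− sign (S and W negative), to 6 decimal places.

Point 1:
  Latitude: split at 2 digits → 06° and 32.231′; 6 + 32.231/60 = 6.5371833
  S ⇒ negate
  Longitude: split at 3 digits → 025° and 58.794′; 25 + 58.794/60 = 25.9799000
  W ⇒ negate
Point 2:
  Latitude: 44 + 28.6917/60 = 44.4781950
  hemisphere S, so the sign is −
  λ: 29.37′ = 0.489500°; total 149.4895000
  E ⇒ keep positive
Point 3:
  Lat: 5.208′ = 0.086800°; total 50.0868000
  hemisphere S, so the sign is −
  Longitude: 71 + 42.3/60 = 71.7050000
  E → positive
Point 4:
  Latitude: split at 2 digits → 59° and 19.35927′; 59 + 19.35927/60 = 59.3226545
  S → negative
  Lon: split at 3 digits → 000° and 53.256′; 0 + 53.256/60 = 0.8876000
  E ⇒ keep positive

1. -6.537183, -25.979900
2. -44.478195, 149.489500
3. -50.086800, 71.705000
4. -59.322655, 0.887600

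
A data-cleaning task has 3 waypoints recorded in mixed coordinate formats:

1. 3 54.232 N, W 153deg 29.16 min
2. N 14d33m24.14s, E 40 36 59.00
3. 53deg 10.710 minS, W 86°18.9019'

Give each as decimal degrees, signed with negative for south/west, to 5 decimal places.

1. 3.90387, -153.48600
2. 14.55671, 40.61639
3. -53.17850, -86.31503

Point 1:
  Lat: 3 + 54.232/60 = 3.903867
  N → positive
  Lon: 153 + 29.16/60 = 153.486000
  hemisphere W, so the sign is −
Point 2:
  φ: 14° + 33/60 + 24.14/3600 = 14 + 0.550000 + 0.006706 = 14.556706
  N ⇒ keep positive
  λ: 40° + 36/60 + 59/3600 = 40 + 0.600000 + 0.016389 = 40.616389
  E ⇒ keep positive
Point 3:
  Lat: 10.71′ = 0.178500°; total 53.178500
  S → negative
  Longitude: 18.9019′ = 0.315032°; total 86.315032
  hemisphere W, so the sign is −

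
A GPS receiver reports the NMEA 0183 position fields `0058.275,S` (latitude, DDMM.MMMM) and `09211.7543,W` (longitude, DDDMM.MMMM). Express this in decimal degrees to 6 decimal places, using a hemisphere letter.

0.971250° S, 92.195905° W

Latitude: degrees = first 2 digits = 0, minutes = 58.275; 0 + 58.275/60 = 0.9712500
Lon: split at 3 digits → 092° and 11.7543′; 92 + 11.7543/60 = 92.1959050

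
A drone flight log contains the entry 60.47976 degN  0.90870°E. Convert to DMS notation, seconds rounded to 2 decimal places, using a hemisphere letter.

60°28′47.14″ N, 0°54′31.32″ E

φ: whole degrees 60; 28.78560′ → 28′ and 47.1360″
λ: whole degrees 0; 54.52200′ → 54′ and 31.3200″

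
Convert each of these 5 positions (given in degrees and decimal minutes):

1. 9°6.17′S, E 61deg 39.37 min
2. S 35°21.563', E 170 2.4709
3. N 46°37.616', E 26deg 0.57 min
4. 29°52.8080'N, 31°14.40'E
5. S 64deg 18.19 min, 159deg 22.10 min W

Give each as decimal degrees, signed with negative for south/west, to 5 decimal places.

1. -9.10283, 61.65617
2. -35.35938, 170.04118
3. 46.62693, 26.00950
4. 29.88013, 31.24000
5. -64.30317, -159.36833

Point 1:
  φ: 9 + 6.17/60 = 9.102833
  S ⇒ negate
  Longitude: 61 + 39.37/60 = 61.656167
  E → positive
Point 2:
  φ: 35 + 21.563/60 = 35.359383
  hemisphere S, so the sign is −
  Lon: 170 + 2.4709/60 = 170.041182
  E ⇒ keep positive
Point 3:
  φ: 46 + 37.616/60 = 46.626933
  N → positive
  λ: 26 + 0.57/60 = 26.009500
  E → positive
Point 4:
  Latitude: 29 + 52.808/60 = 29.880133
  N ⇒ keep positive
  Lon: 31 + 14.4/60 = 31.240000
  E → positive
Point 5:
  Lat: 18.19′ = 0.303167°; total 64.303167
  S → negative
  λ: 159 + 22.1/60 = 159.368333
  W ⇒ negate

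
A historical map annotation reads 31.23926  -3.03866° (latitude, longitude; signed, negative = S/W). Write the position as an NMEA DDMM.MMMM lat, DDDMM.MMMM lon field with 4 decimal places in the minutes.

3114.3556,N / 00302.3196,W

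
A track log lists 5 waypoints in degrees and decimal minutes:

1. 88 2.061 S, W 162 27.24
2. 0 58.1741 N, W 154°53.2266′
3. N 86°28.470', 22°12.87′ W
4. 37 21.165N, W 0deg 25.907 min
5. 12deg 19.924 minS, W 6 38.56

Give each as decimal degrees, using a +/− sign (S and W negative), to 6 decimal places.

Point 1:
  φ: 2.061′ = 0.034350°; total 88.0343500
  hemisphere S, so the sign is −
  Lon: 27.24′ = 0.454000°; total 162.4540000
  hemisphere W, so the sign is −
Point 2:
  φ: 0 + 58.1741/60 = 0.9695683
  N → positive
  Lon: 53.2266′ = 0.887110°; total 154.8871100
  W ⇒ negate
Point 3:
  Lat: 86 + 28.47/60 = 86.4745000
  N → positive
  λ: 22 + 12.87/60 = 22.2145000
  W → negative
Point 4:
  Lat: 37 + 21.165/60 = 37.3527500
  N → positive
  Longitude: 0 + 25.907/60 = 0.4317833
  hemisphere W, so the sign is −
Point 5:
  Latitude: 19.924′ = 0.332067°; total 12.3320667
  S → negative
  Lon: 38.56′ = 0.642667°; total 6.6426667
  W ⇒ negate

1. -88.034350, -162.454000
2. 0.969568, -154.887110
3. 86.474500, -22.214500
4. 37.352750, -0.431783
5. -12.332067, -6.642667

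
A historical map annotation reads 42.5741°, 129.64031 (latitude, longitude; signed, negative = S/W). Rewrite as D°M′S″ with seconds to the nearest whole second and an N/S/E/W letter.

42°34′27″ N, 129°38′25″ E

Lat: 0.574100° → 34.44600′; 0.44600 × 60 = 26.76″
Longitude: 0.640310° → 38.41860′; 0.41860 × 60 = 25.12″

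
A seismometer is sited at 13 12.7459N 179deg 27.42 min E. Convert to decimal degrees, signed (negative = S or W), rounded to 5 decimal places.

13.21243, 179.45700

Latitude: 12.7459′ = 0.212432°; total 13.212432
N ⇒ keep positive
λ: 179 + 27.42/60 = 179.457000
E ⇒ keep positive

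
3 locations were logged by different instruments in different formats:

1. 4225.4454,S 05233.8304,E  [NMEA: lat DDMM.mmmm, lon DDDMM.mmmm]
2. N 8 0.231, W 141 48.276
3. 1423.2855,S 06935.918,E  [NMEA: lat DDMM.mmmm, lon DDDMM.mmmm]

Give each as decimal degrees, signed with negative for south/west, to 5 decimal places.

Point 1:
  Latitude: degrees = first 2 digits = 42, minutes = 25.4454; 42 + 25.4454/60 = 42.424090
  S ⇒ negate
  λ: split at 3 digits → 052° and 33.8304′; 52 + 33.8304/60 = 52.563840
  E → positive
Point 2:
  Lat: 0.231′ = 0.003850°; total 8.003850
  N ⇒ keep positive
  Lon: 141 + 48.276/60 = 141.804600
  hemisphere W, so the sign is −
Point 3:
  φ: degrees = first 2 digits = 14, minutes = 23.2855; 14 + 23.2855/60 = 14.388092
  S → negative
  Lon: degrees = first 3 digits = 69, minutes = 35.918; 69 + 35.918/60 = 69.598633
  E ⇒ keep positive

1. -42.42409, 52.56384
2. 8.00385, -141.80460
3. -14.38809, 69.59863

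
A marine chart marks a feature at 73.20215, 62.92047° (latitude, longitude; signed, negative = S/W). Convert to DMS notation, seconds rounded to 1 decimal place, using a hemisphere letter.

73°12′7.7″ N, 62°55′13.7″ E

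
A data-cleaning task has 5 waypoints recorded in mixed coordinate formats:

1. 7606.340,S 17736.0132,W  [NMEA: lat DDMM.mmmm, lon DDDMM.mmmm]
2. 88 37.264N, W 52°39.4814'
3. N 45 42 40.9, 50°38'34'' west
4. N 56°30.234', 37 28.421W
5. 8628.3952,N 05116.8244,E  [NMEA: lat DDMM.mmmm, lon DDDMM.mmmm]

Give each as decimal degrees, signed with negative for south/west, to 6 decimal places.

Point 1:
  Latitude: degrees = first 2 digits = 76, minutes = 6.34; 76 + 6.34/60 = 76.1056667
  hemisphere S, so the sign is −
  λ: degrees = first 3 digits = 177, minutes = 36.0132; 177 + 36.0132/60 = 177.6002200
  W ⇒ negate
Point 2:
  Lat: 88 + 37.264/60 = 88.6210667
  N ⇒ keep positive
  Lon: 39.4814′ = 0.658023°; total 52.6580233
  hemisphere W, so the sign is −
Point 3:
  Latitude: 42′ + 40.9″ = 42.68167′; 45 + 42.68167/60 = 45.7113611
  N ⇒ keep positive
  λ: 38′ + 34″ = 38.56667′; 50 + 38.56667/60 = 50.6427778
  W ⇒ negate
Point 4:
  Lat: 56 + 30.234/60 = 56.5039000
  N ⇒ keep positive
  Longitude: 28.421′ = 0.473683°; total 37.4736833
  hemisphere W, so the sign is −
Point 5:
  φ: split at 2 digits → 86° and 28.3952′; 86 + 28.3952/60 = 86.4732533
  N ⇒ keep positive
  Lon: split at 3 digits → 051° and 16.8244′; 51 + 16.8244/60 = 51.2804067
  E ⇒ keep positive

1. -76.105667, -177.600220
2. 88.621067, -52.658023
3. 45.711361, -50.642778
4. 56.503900, -37.473683
5. 86.473253, 51.280407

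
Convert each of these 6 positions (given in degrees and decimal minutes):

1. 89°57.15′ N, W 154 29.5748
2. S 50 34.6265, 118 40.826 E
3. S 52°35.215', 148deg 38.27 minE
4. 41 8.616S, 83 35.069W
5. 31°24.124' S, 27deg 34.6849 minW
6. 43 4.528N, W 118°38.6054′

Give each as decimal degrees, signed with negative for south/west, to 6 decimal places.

1. 89.952500, -154.492913
2. -50.577108, 118.680433
3. -52.586917, 148.637833
4. -41.143600, -83.584483
5. -31.402067, -27.578082
6. 43.075467, -118.643423

Point 1:
  Lat: 89 + 57.15/60 = 89.9525000
  N ⇒ keep positive
  Longitude: 154 + 29.5748/60 = 154.4929133
  hemisphere W, so the sign is −
Point 2:
  φ: 50 + 34.6265/60 = 50.5771083
  S ⇒ negate
  λ: 118 + 40.826/60 = 118.6804333
  E → positive
Point 3:
  Lat: 35.215′ = 0.586917°; total 52.5869167
  S → negative
  Lon: 38.27′ = 0.637833°; total 148.6378333
  E ⇒ keep positive
Point 4:
  φ: 41 + 8.616/60 = 41.1436000
  hemisphere S, so the sign is −
  Longitude: 83 + 35.069/60 = 83.5844833
  hemisphere W, so the sign is −
Point 5:
  Latitude: 24.124′ = 0.402067°; total 31.4020667
  S → negative
  Lon: 34.6849′ = 0.578082°; total 27.5780817
  W ⇒ negate
Point 6:
  Latitude: 43 + 4.528/60 = 43.0754667
  N → positive
  Longitude: 38.6054′ = 0.643423°; total 118.6434233
  hemisphere W, so the sign is −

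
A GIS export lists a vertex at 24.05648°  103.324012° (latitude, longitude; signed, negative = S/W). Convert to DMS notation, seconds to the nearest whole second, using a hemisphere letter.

24°03′23″ N, 103°19′26″ E

φ: 0.056480 × 60 = 3.38880′ → 3′, remainder × 60 = 23.33″
Longitude: whole degrees 103; 19.44072′ → 19′ and 26.44″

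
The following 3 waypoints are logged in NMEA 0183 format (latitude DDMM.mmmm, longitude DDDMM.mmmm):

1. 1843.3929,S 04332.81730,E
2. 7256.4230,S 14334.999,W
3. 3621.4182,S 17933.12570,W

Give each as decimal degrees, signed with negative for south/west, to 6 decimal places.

Point 1:
  φ: degrees = first 2 digits = 18, minutes = 43.3929; 18 + 43.3929/60 = 18.7232150
  S ⇒ negate
  Longitude: degrees = first 3 digits = 43, minutes = 32.8173; 43 + 32.8173/60 = 43.5469550
  E → positive
Point 2:
  Latitude: degrees = first 2 digits = 72, minutes = 56.423; 72 + 56.423/60 = 72.9403833
  S ⇒ negate
  λ: split at 3 digits → 143° and 34.999′; 143 + 34.999/60 = 143.5833167
  W → negative
Point 3:
  φ: split at 2 digits → 36° and 21.4182′; 36 + 21.4182/60 = 36.3569700
  S ⇒ negate
  Longitude: degrees = first 3 digits = 179, minutes = 33.1257; 179 + 33.1257/60 = 179.5520950
  hemisphere W, so the sign is −

1. -18.723215, 43.546955
2. -72.940383, -143.583317
3. -36.356970, -179.552095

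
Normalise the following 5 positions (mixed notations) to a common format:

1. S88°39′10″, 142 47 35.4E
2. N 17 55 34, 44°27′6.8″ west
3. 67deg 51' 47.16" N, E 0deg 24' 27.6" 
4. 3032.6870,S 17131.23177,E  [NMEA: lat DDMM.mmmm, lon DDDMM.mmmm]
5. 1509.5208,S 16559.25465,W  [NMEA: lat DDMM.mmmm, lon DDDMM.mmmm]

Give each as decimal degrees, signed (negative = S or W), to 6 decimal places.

1. -88.652778, 142.793167
2. 17.926111, -44.451889
3. 67.863100, 0.407667
4. -30.544783, 171.520530
5. -15.158680, -165.987578

Point 1:
  Latitude: 88° + 39/60 + 10/3600 = 88 + 0.650000 + 0.002778 = 88.6527778
  S → negative
  Longitude: 142° + 47/60 + 35.4/3600 = 142 + 0.783333 + 0.009833 = 142.7931667
  E ⇒ keep positive
Point 2:
  φ: 55′ + 34″ = 55.56667′; 17 + 55.56667/60 = 17.9261111
  N → positive
  λ: 27′ + 6.8″ = 27.11333′; 44 + 27.11333/60 = 44.4518889
  W ⇒ negate
Point 3:
  Lat: 67 + 51/60 + 47.16/3600 = 67.8631000
  N → positive
  Lon: 0 + 24/60 + 27.6/3600 = 0.4076667
  E → positive
Point 4:
  Latitude: degrees = first 2 digits = 30, minutes = 32.687; 30 + 32.687/60 = 30.5447833
  S ⇒ negate
  Longitude: degrees = first 3 digits = 171, minutes = 31.23177; 171 + 31.23177/60 = 171.5205295
  E ⇒ keep positive
Point 5:
  Lat: degrees = first 2 digits = 15, minutes = 9.5208; 15 + 9.5208/60 = 15.1586800
  S → negative
  Lon: degrees = first 3 digits = 165, minutes = 59.25465; 165 + 59.25465/60 = 165.9875775
  W → negative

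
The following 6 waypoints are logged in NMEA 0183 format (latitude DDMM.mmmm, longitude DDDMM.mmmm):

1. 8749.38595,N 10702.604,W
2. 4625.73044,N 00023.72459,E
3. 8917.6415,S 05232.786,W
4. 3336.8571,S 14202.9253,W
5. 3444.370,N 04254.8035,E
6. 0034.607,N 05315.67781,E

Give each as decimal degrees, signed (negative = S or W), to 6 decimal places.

1. 87.823099, -107.043400
2. 46.428841, 0.395410
3. -89.294025, -52.546433
4. -33.614285, -142.048755
5. 34.739500, 42.913392
6. 0.576783, 53.261297

Point 1:
  φ: degrees = first 2 digits = 87, minutes = 49.38595; 87 + 49.38595/60 = 87.8230992
  N → positive
  Longitude: split at 3 digits → 107° and 2.604′; 107 + 2.604/60 = 107.0434000
  W ⇒ negate
Point 2:
  φ: degrees = first 2 digits = 46, minutes = 25.73044; 46 + 25.73044/60 = 46.4288407
  N ⇒ keep positive
  Lon: split at 3 digits → 000° and 23.72459′; 0 + 23.72459/60 = 0.3954098
  E → positive
Point 3:
  φ: degrees = first 2 digits = 89, minutes = 17.6415; 89 + 17.6415/60 = 89.2940250
  hemisphere S, so the sign is −
  Longitude: degrees = first 3 digits = 52, minutes = 32.786; 52 + 32.786/60 = 52.5464333
  W → negative
Point 4:
  Lat: degrees = first 2 digits = 33, minutes = 36.8571; 33 + 36.8571/60 = 33.6142850
  hemisphere S, so the sign is −
  λ: split at 3 digits → 142° and 2.9253′; 142 + 2.9253/60 = 142.0487550
  W ⇒ negate
Point 5:
  φ: degrees = first 2 digits = 34, minutes = 44.37; 34 + 44.37/60 = 34.7395000
  N → positive
  λ: split at 3 digits → 042° and 54.8035′; 42 + 54.8035/60 = 42.9133917
  E → positive
Point 6:
  φ: split at 2 digits → 00° and 34.607′; 0 + 34.607/60 = 0.5767833
  N ⇒ keep positive
  λ: split at 3 digits → 053° and 15.67781′; 53 + 15.67781/60 = 53.2612968
  E ⇒ keep positive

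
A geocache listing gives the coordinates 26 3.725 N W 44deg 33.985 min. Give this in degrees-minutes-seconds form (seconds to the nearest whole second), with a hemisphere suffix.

Lat: fractional minutes 0.72500 × 60 = 43.50″
Longitude: fractional minutes 0.98500 × 60 = 59.10″

26°03′44″ N, 44°33′59″ W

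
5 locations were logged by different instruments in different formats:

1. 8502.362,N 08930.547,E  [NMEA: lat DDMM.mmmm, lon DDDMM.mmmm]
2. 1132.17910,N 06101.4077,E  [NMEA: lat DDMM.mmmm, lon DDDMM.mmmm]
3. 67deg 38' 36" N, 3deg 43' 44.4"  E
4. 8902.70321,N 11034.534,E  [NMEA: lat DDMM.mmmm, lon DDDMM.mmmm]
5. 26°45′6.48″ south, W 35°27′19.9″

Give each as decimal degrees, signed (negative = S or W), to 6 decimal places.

Point 1:
  Lat: split at 2 digits → 85° and 2.362′; 85 + 2.362/60 = 85.0393667
  N → positive
  λ: split at 3 digits → 089° and 30.547′; 89 + 30.547/60 = 89.5091167
  E → positive
Point 2:
  Lat: degrees = first 2 digits = 11, minutes = 32.1791; 11 + 32.1791/60 = 11.5363183
  N ⇒ keep positive
  Longitude: split at 3 digits → 061° and 1.4077′; 61 + 1.4077/60 = 61.0234617
  E → positive
Point 3:
  Lat: 38′ + 36″ = 38.60000′; 67 + 38.60000/60 = 67.6433333
  N → positive
  Lon: 43′ + 44.4″ = 43.74000′; 3 + 43.74000/60 = 3.7290000
  E → positive
Point 4:
  φ: split at 2 digits → 89° and 2.70321′; 89 + 2.70321/60 = 89.0450535
  N → positive
  Lon: degrees = first 3 digits = 110, minutes = 34.534; 110 + 34.534/60 = 110.5755667
  E → positive
Point 5:
  Lat: 45′ + 6.48″ = 45.10800′; 26 + 45.10800/60 = 26.7518000
  hemisphere S, so the sign is −
  λ: 27′ + 19.9″ = 27.33167′; 35 + 27.33167/60 = 35.4555278
  W → negative

1. 85.039367, 89.509117
2. 11.536318, 61.023462
3. 67.643333, 3.729000
4. 89.045054, 110.575567
5. -26.751800, -35.455528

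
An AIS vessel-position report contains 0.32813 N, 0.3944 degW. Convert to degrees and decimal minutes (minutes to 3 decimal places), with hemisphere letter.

0° 19.688′ N, 0° 23.664′ W

φ: minutes = (0.328130 − 0) × 60 = 19.68780
λ: 0° + 0.394400 × 60 = 0° 23.66400′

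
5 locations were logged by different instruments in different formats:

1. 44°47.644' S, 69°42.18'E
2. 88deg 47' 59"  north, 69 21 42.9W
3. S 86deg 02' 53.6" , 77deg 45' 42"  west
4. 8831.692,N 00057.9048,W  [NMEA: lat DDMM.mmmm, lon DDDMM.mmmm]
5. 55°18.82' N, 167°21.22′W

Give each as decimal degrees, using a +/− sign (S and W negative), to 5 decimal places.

1. -44.79407, 69.70300
2. 88.79972, -69.36192
3. -86.04822, -77.76167
4. 88.52820, -0.96508
5. 55.31367, -167.35367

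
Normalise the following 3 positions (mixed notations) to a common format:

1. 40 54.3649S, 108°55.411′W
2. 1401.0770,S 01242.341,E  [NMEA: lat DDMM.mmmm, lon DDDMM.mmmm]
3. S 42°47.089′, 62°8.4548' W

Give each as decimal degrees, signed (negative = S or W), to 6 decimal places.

1. -40.906082, -108.923517
2. -14.017950, 12.705683
3. -42.784817, -62.140913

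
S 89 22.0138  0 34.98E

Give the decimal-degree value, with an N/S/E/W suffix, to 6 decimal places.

89.366897° S, 0.583000° E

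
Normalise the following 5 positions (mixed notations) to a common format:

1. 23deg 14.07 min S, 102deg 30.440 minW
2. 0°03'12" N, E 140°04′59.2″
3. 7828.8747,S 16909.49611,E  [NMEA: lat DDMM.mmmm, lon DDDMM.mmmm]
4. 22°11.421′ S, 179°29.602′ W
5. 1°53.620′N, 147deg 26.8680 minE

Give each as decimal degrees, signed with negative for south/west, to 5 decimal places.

Point 1:
  Latitude: 23 + 14.07/60 = 23.234500
  hemisphere S, so the sign is −
  λ: 30.44′ = 0.507333°; total 102.507333
  hemisphere W, so the sign is −
Point 2:
  Latitude: 3′ + 12″ = 3.20000′; 0 + 3.20000/60 = 0.053333
  N ⇒ keep positive
  λ: 140° + 4/60 + 59.2/3600 = 140 + 0.066667 + 0.016444 = 140.083111
  E ⇒ keep positive
Point 3:
  Latitude: degrees = first 2 digits = 78, minutes = 28.8747; 78 + 28.8747/60 = 78.481245
  S → negative
  Lon: split at 3 digits → 169° and 9.49611′; 169 + 9.49611/60 = 169.158269
  E → positive
Point 4:
  Lat: 11.421′ = 0.190350°; total 22.190350
  S ⇒ negate
  Lon: 179 + 29.602/60 = 179.493367
  hemisphere W, so the sign is −
Point 5:
  φ: 1 + 53.62/60 = 1.893667
  N → positive
  Lon: 147 + 26.868/60 = 147.447800
  E → positive

1. -23.23450, -102.50733
2. 0.05333, 140.08311
3. -78.48125, 169.15827
4. -22.19035, -179.49337
5. 1.89367, 147.44780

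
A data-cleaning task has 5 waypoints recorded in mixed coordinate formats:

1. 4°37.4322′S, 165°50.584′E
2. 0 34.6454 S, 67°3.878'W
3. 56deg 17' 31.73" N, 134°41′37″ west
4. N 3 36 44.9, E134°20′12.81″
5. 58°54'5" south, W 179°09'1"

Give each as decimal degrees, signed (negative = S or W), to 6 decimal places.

Point 1:
  φ: 4 + 37.4322/60 = 4.6238700
  S → negative
  Lon: 165 + 50.584/60 = 165.8430667
  E ⇒ keep positive
Point 2:
  Latitude: 34.6454′ = 0.577423°; total 0.5774233
  S → negative
  Lon: 3.878′ = 0.064633°; total 67.0646333
  hemisphere W, so the sign is −
Point 3:
  φ: 17′ + 31.73″ = 17.52883′; 56 + 17.52883/60 = 56.2921472
  N ⇒ keep positive
  Lon: 134 + 41/60 + 37/3600 = 134.6936111
  hemisphere W, so the sign is −
Point 4:
  Lat: 3 + 36/60 + 44.9/3600 = 3.6124722
  N → positive
  Lon: 134 + 20/60 + 12.81/3600 = 134.3368917
  E → positive
Point 5:
  φ: 58° + 54/60 + 5/3600 = 58 + 0.900000 + 0.001389 = 58.9013889
  S → negative
  Lon: 9′ + 1″ = 9.01667′; 179 + 9.01667/60 = 179.1502778
  W → negative

1. -4.623870, 165.843067
2. -0.577423, -67.064633
3. 56.292147, -134.693611
4. 3.612472, 134.336892
5. -58.901389, -179.150278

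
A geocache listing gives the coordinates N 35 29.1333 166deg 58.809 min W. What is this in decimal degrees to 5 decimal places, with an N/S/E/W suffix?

35.48556° N, 166.98015° W

Latitude: 29.1333′ = 0.485555°; total 35.485555
λ: 166 + 58.809/60 = 166.980150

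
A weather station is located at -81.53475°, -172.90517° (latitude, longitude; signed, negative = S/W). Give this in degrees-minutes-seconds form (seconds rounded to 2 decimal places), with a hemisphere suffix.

Latitude is negative → S; |value| = 81.534750
φ: 0.534750° → 32.08500′; 0.08500 × 60 = 5.1000″
Longitude is negative → W; |value| = 172.905170
λ: 0.905170 × 60 = 54.31020′ → 54′, remainder × 60 = 18.6120″

81°32′5.10″ S, 172°54′18.61″ W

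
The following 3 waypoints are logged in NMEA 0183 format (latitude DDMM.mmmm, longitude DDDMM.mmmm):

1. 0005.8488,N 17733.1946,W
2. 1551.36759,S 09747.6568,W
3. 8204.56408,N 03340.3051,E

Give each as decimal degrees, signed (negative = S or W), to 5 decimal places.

1. 0.09748, -177.55324
2. -15.85613, -97.79428
3. 82.07607, 33.67175

Point 1:
  Latitude: degrees = first 2 digits = 0, minutes = 5.8488; 0 + 5.8488/60 = 0.097480
  N ⇒ keep positive
  Lon: split at 3 digits → 177° and 33.1946′; 177 + 33.1946/60 = 177.553243
  hemisphere W, so the sign is −
Point 2:
  Lat: split at 2 digits → 15° and 51.36759′; 15 + 51.36759/60 = 15.856127
  S → negative
  λ: degrees = first 3 digits = 97, minutes = 47.6568; 97 + 47.6568/60 = 97.794280
  hemisphere W, so the sign is −
Point 3:
  φ: degrees = first 2 digits = 82, minutes = 4.56408; 82 + 4.56408/60 = 82.076068
  N ⇒ keep positive
  Lon: split at 3 digits → 033° and 40.3051′; 33 + 40.3051/60 = 33.671752
  E → positive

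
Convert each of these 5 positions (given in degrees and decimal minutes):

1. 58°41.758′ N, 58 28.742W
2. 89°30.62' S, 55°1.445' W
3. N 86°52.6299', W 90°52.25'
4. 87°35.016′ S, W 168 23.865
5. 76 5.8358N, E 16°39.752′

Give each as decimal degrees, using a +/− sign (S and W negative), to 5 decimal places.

Point 1:
  φ: 58 + 41.758/60 = 58.695967
  N ⇒ keep positive
  Longitude: 58 + 28.742/60 = 58.479033
  W → negative
Point 2:
  Latitude: 89 + 30.62/60 = 89.510333
  S ⇒ negate
  Lon: 1.445′ = 0.024083°; total 55.024083
  W ⇒ negate
Point 3:
  Latitude: 86 + 52.6299/60 = 86.877165
  N ⇒ keep positive
  λ: 52.25′ = 0.870833°; total 90.870833
  hemisphere W, so the sign is −
Point 4:
  φ: 87 + 35.016/60 = 87.583600
  S ⇒ negate
  Longitude: 23.865′ = 0.397750°; total 168.397750
  W ⇒ negate
Point 5:
  φ: 5.8358′ = 0.097263°; total 76.097263
  N ⇒ keep positive
  Longitude: 16 + 39.752/60 = 16.662533
  E → positive

1. 58.69597, -58.47903
2. -89.51033, -55.02408
3. 86.87717, -90.87083
4. -87.58360, -168.39775
5. 76.09726, 16.66253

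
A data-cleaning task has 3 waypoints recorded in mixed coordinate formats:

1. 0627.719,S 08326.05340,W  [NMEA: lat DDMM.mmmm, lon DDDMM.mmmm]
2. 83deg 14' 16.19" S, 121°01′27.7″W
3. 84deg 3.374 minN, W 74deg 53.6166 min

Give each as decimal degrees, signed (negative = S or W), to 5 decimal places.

Point 1:
  Latitude: split at 2 digits → 06° and 27.719′; 6 + 27.719/60 = 6.461983
  hemisphere S, so the sign is −
  λ: degrees = first 3 digits = 83, minutes = 26.0534; 83 + 26.0534/60 = 83.434223
  W → negative
Point 2:
  Lat: 14′ + 16.19″ = 14.26983′; 83 + 14.26983/60 = 83.237831
  hemisphere S, so the sign is −
  Lon: 121° + 1/60 + 27.7/3600 = 121 + 0.016667 + 0.007694 = 121.024361
  hemisphere W, so the sign is −
Point 3:
  Latitude: 84 + 3.374/60 = 84.056233
  N ⇒ keep positive
  Lon: 53.6166′ = 0.893610°; total 74.893610
  hemisphere W, so the sign is −

1. -6.46198, -83.43422
2. -83.23783, -121.02436
3. 84.05623, -74.89361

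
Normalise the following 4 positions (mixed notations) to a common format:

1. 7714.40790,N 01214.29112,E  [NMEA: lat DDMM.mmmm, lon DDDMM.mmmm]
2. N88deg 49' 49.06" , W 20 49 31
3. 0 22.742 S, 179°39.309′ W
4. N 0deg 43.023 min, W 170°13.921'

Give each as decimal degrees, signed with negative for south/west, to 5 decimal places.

1. 77.24013, 12.23819
2. 88.83029, -20.82528
3. -0.37903, -179.65515
4. 0.71705, -170.23202

Point 1:
  Latitude: split at 2 digits → 77° and 14.4079′; 77 + 14.4079/60 = 77.240132
  N → positive
  Longitude: split at 3 digits → 012° and 14.29112′; 12 + 14.29112/60 = 12.238185
  E ⇒ keep positive
Point 2:
  Lat: 49′ + 49.06″ = 49.81767′; 88 + 49.81767/60 = 88.830294
  N → positive
  Lon: 49′ + 31″ = 49.51667′; 20 + 49.51667/60 = 20.825278
  W ⇒ negate
Point 3:
  φ: 22.742′ = 0.379033°; total 0.379033
  S → negative
  Longitude: 179 + 39.309/60 = 179.655150
  hemisphere W, so the sign is −
Point 4:
  Lat: 43.023′ = 0.717050°; total 0.717050
  N → positive
  Longitude: 13.921′ = 0.232017°; total 170.232017
  W ⇒ negate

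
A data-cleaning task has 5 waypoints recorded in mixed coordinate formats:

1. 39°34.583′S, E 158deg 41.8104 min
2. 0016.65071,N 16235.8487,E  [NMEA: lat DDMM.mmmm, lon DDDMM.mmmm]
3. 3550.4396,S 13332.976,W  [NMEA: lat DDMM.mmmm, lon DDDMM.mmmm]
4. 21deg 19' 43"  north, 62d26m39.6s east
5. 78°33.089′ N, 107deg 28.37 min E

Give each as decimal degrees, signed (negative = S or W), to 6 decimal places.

1. -39.576383, 158.696840
2. 0.277512, 162.597478
3. -35.840660, -133.549600
4. 21.328611, 62.444333
5. 78.551483, 107.472833

Point 1:
  φ: 34.583′ = 0.576383°; total 39.5763833
  S ⇒ negate
  Longitude: 41.8104′ = 0.696840°; total 158.6968400
  E ⇒ keep positive
Point 2:
  Latitude: degrees = first 2 digits = 0, minutes = 16.65071; 0 + 16.65071/60 = 0.2775118
  N ⇒ keep positive
  Longitude: degrees = first 3 digits = 162, minutes = 35.8487; 162 + 35.8487/60 = 162.5974783
  E ⇒ keep positive
Point 3:
  Lat: split at 2 digits → 35° and 50.4396′; 35 + 50.4396/60 = 35.8406600
  S → negative
  Lon: split at 3 digits → 133° and 32.976′; 133 + 32.976/60 = 133.5496000
  W → negative
Point 4:
  Latitude: 21 + 19/60 + 43/3600 = 21.3286111
  N → positive
  Lon: 26′ + 39.6″ = 26.66000′; 62 + 26.66000/60 = 62.4443333
  E → positive
Point 5:
  Latitude: 78 + 33.089/60 = 78.5514833
  N ⇒ keep positive
  λ: 28.37′ = 0.472833°; total 107.4728333
  E ⇒ keep positive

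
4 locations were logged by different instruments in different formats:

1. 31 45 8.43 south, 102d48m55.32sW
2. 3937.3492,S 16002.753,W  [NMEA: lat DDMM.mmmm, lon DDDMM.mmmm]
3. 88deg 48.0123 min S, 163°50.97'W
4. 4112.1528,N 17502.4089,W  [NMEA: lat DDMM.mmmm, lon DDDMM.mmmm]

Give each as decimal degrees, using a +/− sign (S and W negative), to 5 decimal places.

Point 1:
  Latitude: 45′ + 8.43″ = 45.14050′; 31 + 45.14050/60 = 31.752342
  hemisphere S, so the sign is −
  Lon: 48′ + 55.32″ = 48.92200′; 102 + 48.92200/60 = 102.815367
  W ⇒ negate
Point 2:
  φ: degrees = first 2 digits = 39, minutes = 37.3492; 39 + 37.3492/60 = 39.622487
  S ⇒ negate
  λ: degrees = first 3 digits = 160, minutes = 2.753; 160 + 2.753/60 = 160.045883
  hemisphere W, so the sign is −
Point 3:
  Lat: 48.0123′ = 0.800205°; total 88.800205
  S ⇒ negate
  λ: 50.97′ = 0.849500°; total 163.849500
  W ⇒ negate
Point 4:
  Latitude: split at 2 digits → 41° and 12.1528′; 41 + 12.1528/60 = 41.202547
  N ⇒ keep positive
  λ: split at 3 digits → 175° and 2.4089′; 175 + 2.4089/60 = 175.040148
  W → negative

1. -31.75234, -102.81537
2. -39.62249, -160.04588
3. -88.80021, -163.84950
4. 41.20255, -175.04015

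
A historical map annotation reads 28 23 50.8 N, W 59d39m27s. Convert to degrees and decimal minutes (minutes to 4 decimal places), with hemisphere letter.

28° 23.8467′ N, 59° 39.4500′ W

Latitude: 23 + 50.8/60 = 23.846667′
Longitude: 39 + 27/60 = 39.450000′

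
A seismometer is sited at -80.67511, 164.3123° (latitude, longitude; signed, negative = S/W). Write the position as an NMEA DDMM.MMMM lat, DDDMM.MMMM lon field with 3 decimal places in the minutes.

8040.507,S / 16418.738,E

Latitude is negative → S; |value| = 80.675110
Lat: 80° + 0.675110 × 60 = 80° 40.50660′
Longitude: fractional part 0.312300 → 18.73800 minutes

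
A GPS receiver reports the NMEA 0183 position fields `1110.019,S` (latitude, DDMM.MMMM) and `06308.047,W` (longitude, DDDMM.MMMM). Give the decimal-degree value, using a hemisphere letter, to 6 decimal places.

Latitude: degrees = first 2 digits = 11, minutes = 10.019; 11 + 10.019/60 = 11.1669833
Longitude: split at 3 digits → 063° and 8.047′; 63 + 8.047/60 = 63.1341167

11.166983° S, 63.134117° W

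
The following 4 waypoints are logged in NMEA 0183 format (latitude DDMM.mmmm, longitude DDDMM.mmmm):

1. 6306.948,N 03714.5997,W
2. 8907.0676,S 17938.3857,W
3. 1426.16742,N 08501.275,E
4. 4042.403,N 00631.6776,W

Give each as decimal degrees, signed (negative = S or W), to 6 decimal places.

1. 63.115800, -37.243328
2. -89.117793, -179.639762
3. 14.436124, 85.021250
4. 40.706717, -6.527960

Point 1:
  Lat: split at 2 digits → 63° and 6.948′; 63 + 6.948/60 = 63.1158000
  N → positive
  λ: degrees = first 3 digits = 37, minutes = 14.5997; 37 + 14.5997/60 = 37.2433283
  W ⇒ negate
Point 2:
  φ: degrees = first 2 digits = 89, minutes = 7.0676; 89 + 7.0676/60 = 89.1177933
  S ⇒ negate
  Longitude: split at 3 digits → 179° and 38.3857′; 179 + 38.3857/60 = 179.6397617
  W ⇒ negate
Point 3:
  Lat: split at 2 digits → 14° and 26.16742′; 14 + 26.16742/60 = 14.4361237
  N → positive
  Lon: degrees = first 3 digits = 85, minutes = 1.275; 85 + 1.275/60 = 85.0212500
  E ⇒ keep positive
Point 4:
  φ: degrees = first 2 digits = 40, minutes = 42.403; 40 + 42.403/60 = 40.7067167
  N → positive
  λ: split at 3 digits → 006° and 31.6776′; 6 + 31.6776/60 = 6.5279600
  W ⇒ negate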